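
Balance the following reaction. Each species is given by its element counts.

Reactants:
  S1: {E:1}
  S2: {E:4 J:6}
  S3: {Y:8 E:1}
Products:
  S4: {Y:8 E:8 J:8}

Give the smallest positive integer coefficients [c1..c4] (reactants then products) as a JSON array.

Y: 5·0+4·0+3·8 = 24 | 3·8 = 24
E: 5·1+4·4+3·1 = 24 | 3·8 = 24
J: 5·0+4·6+3·0 = 24 | 3·8 = 24
gcd(5,4,3,3) = 1

Coefficients: [5, 4, 3, 3]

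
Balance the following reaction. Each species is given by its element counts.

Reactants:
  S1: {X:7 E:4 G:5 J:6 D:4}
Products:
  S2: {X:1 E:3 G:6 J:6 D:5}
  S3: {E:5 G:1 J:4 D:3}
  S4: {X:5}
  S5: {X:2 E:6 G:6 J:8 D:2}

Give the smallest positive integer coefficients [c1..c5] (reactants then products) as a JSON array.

X: 5·7 = 35 | 3·1+1·0+6·5+1·2 = 35
E: 5·4 = 20 | 3·3+1·5+6·0+1·6 = 20
G: 5·5 = 25 | 3·6+1·1+6·0+1·6 = 25
J: 5·6 = 30 | 3·6+1·4+6·0+1·8 = 30
D: 5·4 = 20 | 3·5+1·3+6·0+1·2 = 20
gcd(5,3,1,6,1) = 1

Coefficients: [5, 3, 1, 6, 1]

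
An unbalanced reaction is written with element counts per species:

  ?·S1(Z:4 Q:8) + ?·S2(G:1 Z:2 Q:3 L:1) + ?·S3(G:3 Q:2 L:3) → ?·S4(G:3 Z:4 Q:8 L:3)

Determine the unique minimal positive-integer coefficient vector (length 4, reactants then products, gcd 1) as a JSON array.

G: 2·0+6·1+3·3 = 15 | 5·3 = 15
Z: 2·4+6·2+3·0 = 20 | 5·4 = 20
Q: 2·8+6·3+3·2 = 40 | 5·8 = 40
L: 2·0+6·1+3·3 = 15 | 5·3 = 15
gcd(2,6,3,5) = 1

Coefficients: [2, 6, 3, 5]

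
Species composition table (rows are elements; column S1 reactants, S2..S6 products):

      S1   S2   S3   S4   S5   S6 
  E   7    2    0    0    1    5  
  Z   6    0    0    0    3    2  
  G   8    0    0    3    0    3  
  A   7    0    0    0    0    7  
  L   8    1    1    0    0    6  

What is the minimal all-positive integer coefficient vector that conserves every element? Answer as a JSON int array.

Coefficients: [3, 1, 5, 5, 4, 3]

E: 3·7 = 21 | 1·2+5·0+5·0+4·1+3·5 = 21
Z: 3·6 = 18 | 1·0+5·0+5·0+4·3+3·2 = 18
G: 3·8 = 24 | 1·0+5·0+5·3+4·0+3·3 = 24
A: 3·7 = 21 | 1·0+5·0+5·0+4·0+3·7 = 21
L: 3·8 = 24 | 1·1+5·1+5·0+4·0+3·6 = 24
gcd(3,1,5,5,4,3) = 1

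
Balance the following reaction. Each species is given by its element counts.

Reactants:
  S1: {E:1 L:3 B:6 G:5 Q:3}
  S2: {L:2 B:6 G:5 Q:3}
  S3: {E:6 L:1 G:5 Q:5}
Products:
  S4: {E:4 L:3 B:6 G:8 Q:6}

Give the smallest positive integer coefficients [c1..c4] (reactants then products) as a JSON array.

Coefficients: [2, 3, 3, 5]

E: 2·1+3·0+3·6 = 20 | 5·4 = 20
L: 2·3+3·2+3·1 = 15 | 5·3 = 15
B: 2·6+3·6+3·0 = 30 | 5·6 = 30
G: 2·5+3·5+3·5 = 40 | 5·8 = 40
Q: 2·3+3·3+3·5 = 30 | 5·6 = 30
gcd(2,3,3,5) = 1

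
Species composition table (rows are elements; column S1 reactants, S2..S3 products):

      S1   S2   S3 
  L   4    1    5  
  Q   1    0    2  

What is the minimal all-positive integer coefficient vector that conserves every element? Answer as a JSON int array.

Coefficients: [2, 3, 1]

L: 2·4 = 8 | 3·1+1·5 = 8
Q: 2·1 = 2 | 3·0+1·2 = 2
gcd(2,3,1) = 1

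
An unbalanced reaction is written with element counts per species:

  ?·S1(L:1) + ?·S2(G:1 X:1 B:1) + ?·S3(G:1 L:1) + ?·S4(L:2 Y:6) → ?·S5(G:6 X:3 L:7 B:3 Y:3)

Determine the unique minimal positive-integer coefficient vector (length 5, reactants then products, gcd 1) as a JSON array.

G: 6·0+6·1+6·1+1·0 = 12 | 2·6 = 12
X: 6·0+6·1+6·0+1·0 = 6 | 2·3 = 6
L: 6·1+6·0+6·1+1·2 = 14 | 2·7 = 14
B: 6·0+6·1+6·0+1·0 = 6 | 2·3 = 6
Y: 6·0+6·0+6·0+1·6 = 6 | 2·3 = 6
gcd(6,6,6,1,2) = 1

Coefficients: [6, 6, 6, 1, 2]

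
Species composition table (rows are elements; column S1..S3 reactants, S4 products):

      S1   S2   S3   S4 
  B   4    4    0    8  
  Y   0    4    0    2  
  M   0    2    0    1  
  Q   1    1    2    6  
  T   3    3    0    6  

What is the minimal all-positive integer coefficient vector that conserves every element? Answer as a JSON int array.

Coefficients: [3, 1, 4, 2]

B: 3·4+1·4+4·0 = 16 | 2·8 = 16
Y: 3·0+1·4+4·0 = 4 | 2·2 = 4
M: 3·0+1·2+4·0 = 2 | 2·1 = 2
Q: 3·1+1·1+4·2 = 12 | 2·6 = 12
T: 3·3+1·3+4·0 = 12 | 2·6 = 12
gcd(3,1,4,2) = 1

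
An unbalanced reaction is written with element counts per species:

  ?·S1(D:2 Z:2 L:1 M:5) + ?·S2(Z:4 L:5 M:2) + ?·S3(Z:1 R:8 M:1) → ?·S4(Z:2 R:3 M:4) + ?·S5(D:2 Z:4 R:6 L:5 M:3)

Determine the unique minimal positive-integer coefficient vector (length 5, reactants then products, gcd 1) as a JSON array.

D: 5·2+4·0+6·0 = 10 | 6·0+5·2 = 10
Z: 5·2+4·4+6·1 = 32 | 6·2+5·4 = 32
R: 5·0+4·0+6·8 = 48 | 6·3+5·6 = 48
L: 5·1+4·5+6·0 = 25 | 6·0+5·5 = 25
M: 5·5+4·2+6·1 = 39 | 6·4+5·3 = 39
gcd(5,4,6,6,5) = 1

Coefficients: [5, 4, 6, 6, 5]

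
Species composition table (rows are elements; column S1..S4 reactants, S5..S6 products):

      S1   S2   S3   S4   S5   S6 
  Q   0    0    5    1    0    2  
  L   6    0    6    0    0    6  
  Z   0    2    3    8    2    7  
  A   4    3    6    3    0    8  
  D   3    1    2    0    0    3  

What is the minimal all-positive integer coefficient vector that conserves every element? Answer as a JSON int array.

Coefficients: [4, 1, 1, 5, 5, 5]

Q: 4·0+1·0+1·5+5·1 = 10 | 5·0+5·2 = 10
L: 4·6+1·0+1·6+5·0 = 30 | 5·0+5·6 = 30
Z: 4·0+1·2+1·3+5·8 = 45 | 5·2+5·7 = 45
A: 4·4+1·3+1·6+5·3 = 40 | 5·0+5·8 = 40
D: 4·3+1·1+1·2+5·0 = 15 | 5·0+5·3 = 15
gcd(4,1,1,5,5,5) = 1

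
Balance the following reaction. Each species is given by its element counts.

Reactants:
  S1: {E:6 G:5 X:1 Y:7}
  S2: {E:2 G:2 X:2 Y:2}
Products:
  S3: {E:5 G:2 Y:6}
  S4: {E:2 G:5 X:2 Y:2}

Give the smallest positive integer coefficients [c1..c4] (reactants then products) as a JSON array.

Coefficients: [6, 1, 6, 4]

E: 6·6+1·2 = 38 | 6·5+4·2 = 38
G: 6·5+1·2 = 32 | 6·2+4·5 = 32
X: 6·1+1·2 = 8 | 6·0+4·2 = 8
Y: 6·7+1·2 = 44 | 6·6+4·2 = 44
gcd(6,1,6,4) = 1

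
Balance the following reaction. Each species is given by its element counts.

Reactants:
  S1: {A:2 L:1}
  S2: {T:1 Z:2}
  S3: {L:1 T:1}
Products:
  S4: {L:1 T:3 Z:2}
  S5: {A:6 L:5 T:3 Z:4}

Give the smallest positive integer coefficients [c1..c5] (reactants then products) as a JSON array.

A: 3·2+3·0+3·0 = 6 | 1·0+1·6 = 6
L: 3·1+3·0+3·1 = 6 | 1·1+1·5 = 6
T: 3·0+3·1+3·1 = 6 | 1·3+1·3 = 6
Z: 3·0+3·2+3·0 = 6 | 1·2+1·4 = 6
gcd(3,3,3,1,1) = 1

Coefficients: [3, 3, 3, 1, 1]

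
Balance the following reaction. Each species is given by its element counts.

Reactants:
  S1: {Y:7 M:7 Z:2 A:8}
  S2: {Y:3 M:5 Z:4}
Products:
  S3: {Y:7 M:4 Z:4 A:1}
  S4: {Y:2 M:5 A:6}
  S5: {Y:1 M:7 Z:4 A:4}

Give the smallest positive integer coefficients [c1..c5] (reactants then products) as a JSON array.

Y: 4·7+3·3 = 37 | 4·7+4·2+1·1 = 37
M: 4·7+3·5 = 43 | 4·4+4·5+1·7 = 43
Z: 4·2+3·4 = 20 | 4·4+4·0+1·4 = 20
A: 4·8+3·0 = 32 | 4·1+4·6+1·4 = 32
gcd(4,3,4,4,1) = 1

Coefficients: [4, 3, 4, 4, 1]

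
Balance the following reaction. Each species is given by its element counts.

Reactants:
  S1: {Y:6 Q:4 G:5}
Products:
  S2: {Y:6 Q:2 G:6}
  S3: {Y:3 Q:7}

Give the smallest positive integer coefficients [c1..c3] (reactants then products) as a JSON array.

Coefficients: [6, 5, 2]

Y: 6·6 = 36 | 5·6+2·3 = 36
Q: 6·4 = 24 | 5·2+2·7 = 24
G: 6·5 = 30 | 5·6+2·0 = 30
gcd(6,5,2) = 1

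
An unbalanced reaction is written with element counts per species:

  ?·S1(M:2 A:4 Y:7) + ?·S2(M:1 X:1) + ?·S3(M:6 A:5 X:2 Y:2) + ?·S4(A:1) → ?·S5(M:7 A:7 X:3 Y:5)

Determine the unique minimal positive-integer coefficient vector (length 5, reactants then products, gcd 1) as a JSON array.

Coefficients: [2, 6, 3, 5, 4]

M: 2·2+6·1+3·6+5·0 = 28 | 4·7 = 28
A: 2·4+6·0+3·5+5·1 = 28 | 4·7 = 28
X: 2·0+6·1+3·2+5·0 = 12 | 4·3 = 12
Y: 2·7+6·0+3·2+5·0 = 20 | 4·5 = 20
gcd(2,6,3,5,4) = 1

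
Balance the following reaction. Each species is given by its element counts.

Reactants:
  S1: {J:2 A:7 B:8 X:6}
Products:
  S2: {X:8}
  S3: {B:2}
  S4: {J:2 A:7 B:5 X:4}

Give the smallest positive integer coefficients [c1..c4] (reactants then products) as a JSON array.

J: 4·2 = 8 | 1·0+6·0+4·2 = 8
A: 4·7 = 28 | 1·0+6·0+4·7 = 28
B: 4·8 = 32 | 1·0+6·2+4·5 = 32
X: 4·6 = 24 | 1·8+6·0+4·4 = 24
gcd(4,1,6,4) = 1

Coefficients: [4, 1, 6, 4]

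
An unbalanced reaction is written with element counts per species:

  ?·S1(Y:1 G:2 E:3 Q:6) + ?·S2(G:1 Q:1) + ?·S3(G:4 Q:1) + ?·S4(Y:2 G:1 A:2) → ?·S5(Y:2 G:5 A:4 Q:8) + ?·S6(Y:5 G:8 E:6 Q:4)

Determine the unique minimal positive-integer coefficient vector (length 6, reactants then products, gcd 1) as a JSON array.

Y: 4·1+5·0+3·0+6·2 = 16 | 3·2+2·5 = 16
G: 4·2+5·1+3·4+6·1 = 31 | 3·5+2·8 = 31
E: 4·3+5·0+3·0+6·0 = 12 | 3·0+2·6 = 12
A: 4·0+5·0+3·0+6·2 = 12 | 3·4+2·0 = 12
Q: 4·6+5·1+3·1+6·0 = 32 | 3·8+2·4 = 32
gcd(4,5,3,6,3,2) = 1

Coefficients: [4, 5, 3, 6, 3, 2]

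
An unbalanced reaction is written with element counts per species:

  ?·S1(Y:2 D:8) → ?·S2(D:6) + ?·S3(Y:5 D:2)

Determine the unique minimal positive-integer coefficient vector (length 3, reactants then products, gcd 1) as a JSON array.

Coefficients: [5, 6, 2]

Y: 5·2 = 10 | 6·0+2·5 = 10
D: 5·8 = 40 | 6·6+2·2 = 40
gcd(5,6,2) = 1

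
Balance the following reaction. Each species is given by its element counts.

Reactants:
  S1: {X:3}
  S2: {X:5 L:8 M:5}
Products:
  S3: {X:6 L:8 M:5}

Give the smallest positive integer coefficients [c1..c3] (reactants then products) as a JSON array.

Coefficients: [1, 3, 3]

X: 1·3+3·5 = 18 | 3·6 = 18
L: 1·0+3·8 = 24 | 3·8 = 24
M: 1·0+3·5 = 15 | 3·5 = 15
gcd(1,3,3) = 1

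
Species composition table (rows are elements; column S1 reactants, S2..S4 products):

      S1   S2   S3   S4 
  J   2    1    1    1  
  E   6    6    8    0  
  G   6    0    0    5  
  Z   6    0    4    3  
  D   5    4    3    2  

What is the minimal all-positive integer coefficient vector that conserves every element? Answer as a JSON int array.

J: 5·2 = 10 | 1·1+3·1+6·1 = 10
E: 5·6 = 30 | 1·6+3·8+6·0 = 30
G: 5·6 = 30 | 1·0+3·0+6·5 = 30
Z: 5·6 = 30 | 1·0+3·4+6·3 = 30
D: 5·5 = 25 | 1·4+3·3+6·2 = 25
gcd(5,1,3,6) = 1

Coefficients: [5, 1, 3, 6]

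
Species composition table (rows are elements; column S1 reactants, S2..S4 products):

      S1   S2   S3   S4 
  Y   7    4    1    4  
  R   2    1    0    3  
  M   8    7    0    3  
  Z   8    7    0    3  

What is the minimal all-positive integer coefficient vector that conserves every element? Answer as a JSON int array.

Coefficients: [3, 3, 5, 1]

Y: 3·7 = 21 | 3·4+5·1+1·4 = 21
R: 3·2 = 6 | 3·1+5·0+1·3 = 6
M: 3·8 = 24 | 3·7+5·0+1·3 = 24
Z: 3·8 = 24 | 3·7+5·0+1·3 = 24
gcd(3,3,5,1) = 1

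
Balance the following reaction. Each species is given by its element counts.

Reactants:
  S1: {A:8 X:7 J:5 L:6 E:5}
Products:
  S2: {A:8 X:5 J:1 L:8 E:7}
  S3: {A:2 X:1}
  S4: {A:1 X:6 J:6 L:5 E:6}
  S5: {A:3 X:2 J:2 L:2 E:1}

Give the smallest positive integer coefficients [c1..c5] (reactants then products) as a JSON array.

Coefficients: [5, 1, 6, 2, 6]

A: 5·8 = 40 | 1·8+6·2+2·1+6·3 = 40
X: 5·7 = 35 | 1·5+6·1+2·6+6·2 = 35
J: 5·5 = 25 | 1·1+6·0+2·6+6·2 = 25
L: 5·6 = 30 | 1·8+6·0+2·5+6·2 = 30
E: 5·5 = 25 | 1·7+6·0+2·6+6·1 = 25
gcd(5,1,6,2,6) = 1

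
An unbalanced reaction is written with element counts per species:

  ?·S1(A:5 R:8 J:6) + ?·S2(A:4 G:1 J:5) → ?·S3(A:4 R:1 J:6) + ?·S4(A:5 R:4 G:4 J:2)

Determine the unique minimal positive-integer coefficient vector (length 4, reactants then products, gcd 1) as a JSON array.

A: 1·5+4·4 = 21 | 4·4+1·5 = 21
R: 1·8+4·0 = 8 | 4·1+1·4 = 8
G: 1·0+4·1 = 4 | 4·0+1·4 = 4
J: 1·6+4·5 = 26 | 4·6+1·2 = 26
gcd(1,4,4,1) = 1

Coefficients: [1, 4, 4, 1]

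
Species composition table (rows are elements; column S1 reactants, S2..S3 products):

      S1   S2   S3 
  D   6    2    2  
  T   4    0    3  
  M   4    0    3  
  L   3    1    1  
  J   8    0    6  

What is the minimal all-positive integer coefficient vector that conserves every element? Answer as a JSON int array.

Coefficients: [3, 5, 4]

D: 3·6 = 18 | 5·2+4·2 = 18
T: 3·4 = 12 | 5·0+4·3 = 12
M: 3·4 = 12 | 5·0+4·3 = 12
L: 3·3 = 9 | 5·1+4·1 = 9
J: 3·8 = 24 | 5·0+4·6 = 24
gcd(3,5,4) = 1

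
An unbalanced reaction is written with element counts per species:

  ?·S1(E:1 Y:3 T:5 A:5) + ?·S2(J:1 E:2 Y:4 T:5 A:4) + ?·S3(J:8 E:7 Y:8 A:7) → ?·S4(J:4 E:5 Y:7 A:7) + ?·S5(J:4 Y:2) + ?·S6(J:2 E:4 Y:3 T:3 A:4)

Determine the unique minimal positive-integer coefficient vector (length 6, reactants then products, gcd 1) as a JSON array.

Coefficients: [1, 2, 5, 4, 4, 5]

J: 1·0+2·1+5·8 = 42 | 4·4+4·4+5·2 = 42
E: 1·1+2·2+5·7 = 40 | 4·5+4·0+5·4 = 40
Y: 1·3+2·4+5·8 = 51 | 4·7+4·2+5·3 = 51
T: 1·5+2·5+5·0 = 15 | 4·0+4·0+5·3 = 15
A: 1·5+2·4+5·7 = 48 | 4·7+4·0+5·4 = 48
gcd(1,2,5,4,4,5) = 1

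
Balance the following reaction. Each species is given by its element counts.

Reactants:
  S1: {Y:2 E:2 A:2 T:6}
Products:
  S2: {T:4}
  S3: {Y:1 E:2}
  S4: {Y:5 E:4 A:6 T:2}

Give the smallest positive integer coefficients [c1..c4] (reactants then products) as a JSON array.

Y: 3·2 = 6 | 4·0+1·1+1·5 = 6
E: 3·2 = 6 | 4·0+1·2+1·4 = 6
A: 3·2 = 6 | 4·0+1·0+1·6 = 6
T: 3·6 = 18 | 4·4+1·0+1·2 = 18
gcd(3,4,1,1) = 1

Coefficients: [3, 4, 1, 1]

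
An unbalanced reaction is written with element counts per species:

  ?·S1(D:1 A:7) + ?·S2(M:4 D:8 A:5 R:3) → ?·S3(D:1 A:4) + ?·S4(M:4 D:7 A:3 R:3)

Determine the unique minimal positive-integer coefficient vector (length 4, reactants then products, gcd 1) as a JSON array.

M: 2·0+3·4 = 12 | 5·0+3·4 = 12
D: 2·1+3·8 = 26 | 5·1+3·7 = 26
A: 2·7+3·5 = 29 | 5·4+3·3 = 29
R: 2·0+3·3 = 9 | 5·0+3·3 = 9
gcd(2,3,5,3) = 1

Coefficients: [2, 3, 5, 3]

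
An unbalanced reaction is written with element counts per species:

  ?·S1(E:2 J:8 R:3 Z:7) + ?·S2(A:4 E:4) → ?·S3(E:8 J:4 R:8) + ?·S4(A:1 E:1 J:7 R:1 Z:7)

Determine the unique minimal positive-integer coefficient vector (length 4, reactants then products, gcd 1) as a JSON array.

Coefficients: [4, 1, 1, 4]

A: 4·0+1·4 = 4 | 1·0+4·1 = 4
E: 4·2+1·4 = 12 | 1·8+4·1 = 12
J: 4·8+1·0 = 32 | 1·4+4·7 = 32
R: 4·3+1·0 = 12 | 1·8+4·1 = 12
Z: 4·7+1·0 = 28 | 1·0+4·7 = 28
gcd(4,1,1,4) = 1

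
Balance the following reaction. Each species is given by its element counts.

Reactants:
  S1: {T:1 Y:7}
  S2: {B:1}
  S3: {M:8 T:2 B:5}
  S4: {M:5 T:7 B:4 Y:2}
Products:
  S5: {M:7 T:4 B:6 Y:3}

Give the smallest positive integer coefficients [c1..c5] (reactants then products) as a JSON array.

M: 1·0+4·0+2·8+1·5 = 21 | 3·7 = 21
T: 1·1+4·0+2·2+1·7 = 12 | 3·4 = 12
B: 1·0+4·1+2·5+1·4 = 18 | 3·6 = 18
Y: 1·7+4·0+2·0+1·2 = 9 | 3·3 = 9
gcd(1,4,2,1,3) = 1

Coefficients: [1, 4, 2, 1, 3]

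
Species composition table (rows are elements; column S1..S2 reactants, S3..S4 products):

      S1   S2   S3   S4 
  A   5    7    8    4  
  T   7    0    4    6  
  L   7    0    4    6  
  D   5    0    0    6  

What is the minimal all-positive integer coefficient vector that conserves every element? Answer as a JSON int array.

A: 6·5+2·7 = 44 | 3·8+5·4 = 44
T: 6·7+2·0 = 42 | 3·4+5·6 = 42
L: 6·7+2·0 = 42 | 3·4+5·6 = 42
D: 6·5+2·0 = 30 | 3·0+5·6 = 30
gcd(6,2,3,5) = 1

Coefficients: [6, 2, 3, 5]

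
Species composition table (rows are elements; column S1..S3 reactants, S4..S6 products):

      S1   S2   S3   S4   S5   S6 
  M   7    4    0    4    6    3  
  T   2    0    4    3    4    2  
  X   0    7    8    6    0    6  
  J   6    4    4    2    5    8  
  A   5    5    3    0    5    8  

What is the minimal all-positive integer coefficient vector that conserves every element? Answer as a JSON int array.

M: 5·7+2·4+5·0 = 43 | 4·4+2·6+5·3 = 43
T: 5·2+2·0+5·4 = 30 | 4·3+2·4+5·2 = 30
X: 5·0+2·7+5·8 = 54 | 4·6+2·0+5·6 = 54
J: 5·6+2·4+5·4 = 58 | 4·2+2·5+5·8 = 58
A: 5·5+2·5+5·3 = 50 | 4·0+2·5+5·8 = 50
gcd(5,2,5,4,2,5) = 1

Coefficients: [5, 2, 5, 4, 2, 5]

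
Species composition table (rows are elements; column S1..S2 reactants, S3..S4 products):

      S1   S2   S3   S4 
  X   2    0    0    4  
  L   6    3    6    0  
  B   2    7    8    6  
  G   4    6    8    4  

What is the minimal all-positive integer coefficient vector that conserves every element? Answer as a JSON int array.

X: 2·2+6·0 = 4 | 5·0+1·4 = 4
L: 2·6+6·3 = 30 | 5·6+1·0 = 30
B: 2·2+6·7 = 46 | 5·8+1·6 = 46
G: 2·4+6·6 = 44 | 5·8+1·4 = 44
gcd(2,6,5,1) = 1

Coefficients: [2, 6, 5, 1]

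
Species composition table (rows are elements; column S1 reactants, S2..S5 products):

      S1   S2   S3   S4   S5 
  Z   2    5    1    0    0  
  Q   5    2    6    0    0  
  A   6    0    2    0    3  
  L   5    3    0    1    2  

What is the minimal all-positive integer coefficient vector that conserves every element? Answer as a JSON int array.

Z: 4·2 = 8 | 1·5+3·1+5·0+6·0 = 8
Q: 4·5 = 20 | 1·2+3·6+5·0+6·0 = 20
A: 4·6 = 24 | 1·0+3·2+5·0+6·3 = 24
L: 4·5 = 20 | 1·3+3·0+5·1+6·2 = 20
gcd(4,1,3,5,6) = 1

Coefficients: [4, 1, 3, 5, 6]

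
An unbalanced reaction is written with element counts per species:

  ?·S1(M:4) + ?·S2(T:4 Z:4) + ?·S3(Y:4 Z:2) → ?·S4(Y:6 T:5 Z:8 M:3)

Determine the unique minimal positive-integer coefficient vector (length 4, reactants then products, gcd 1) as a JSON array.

Coefficients: [3, 5, 6, 4]

Y: 3·0+5·0+6·4 = 24 | 4·6 = 24
T: 3·0+5·4+6·0 = 20 | 4·5 = 20
Z: 3·0+5·4+6·2 = 32 | 4·8 = 32
M: 3·4+5·0+6·0 = 12 | 4·3 = 12
gcd(3,5,6,4) = 1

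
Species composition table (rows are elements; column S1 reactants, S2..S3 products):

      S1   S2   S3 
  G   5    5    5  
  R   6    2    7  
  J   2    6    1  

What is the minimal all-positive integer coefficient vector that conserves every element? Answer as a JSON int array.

G: 5·5 = 25 | 1·5+4·5 = 25
R: 5·6 = 30 | 1·2+4·7 = 30
J: 5·2 = 10 | 1·6+4·1 = 10
gcd(5,1,4) = 1

Coefficients: [5, 1, 4]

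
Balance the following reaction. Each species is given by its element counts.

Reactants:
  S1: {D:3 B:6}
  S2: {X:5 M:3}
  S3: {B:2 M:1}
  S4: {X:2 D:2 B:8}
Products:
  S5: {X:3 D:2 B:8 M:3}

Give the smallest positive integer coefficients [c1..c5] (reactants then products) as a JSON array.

Coefficients: [2, 2, 6, 1, 4]

X: 2·0+2·5+6·0+1·2 = 12 | 4·3 = 12
D: 2·3+2·0+6·0+1·2 = 8 | 4·2 = 8
B: 2·6+2·0+6·2+1·8 = 32 | 4·8 = 32
M: 2·0+2·3+6·1+1·0 = 12 | 4·3 = 12
gcd(2,2,6,1,4) = 1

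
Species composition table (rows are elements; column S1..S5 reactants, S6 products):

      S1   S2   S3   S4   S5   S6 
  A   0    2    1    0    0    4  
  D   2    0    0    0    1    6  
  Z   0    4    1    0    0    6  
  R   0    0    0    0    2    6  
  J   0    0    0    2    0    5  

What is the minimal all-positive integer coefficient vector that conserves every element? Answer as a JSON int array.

Coefficients: [3, 2, 4, 5, 6, 2]

A: 3·0+2·2+4·1+5·0+6·0 = 8 | 2·4 = 8
D: 3·2+2·0+4·0+5·0+6·1 = 12 | 2·6 = 12
Z: 3·0+2·4+4·1+5·0+6·0 = 12 | 2·6 = 12
R: 3·0+2·0+4·0+5·0+6·2 = 12 | 2·6 = 12
J: 3·0+2·0+4·0+5·2+6·0 = 10 | 2·5 = 10
gcd(3,2,4,5,6,2) = 1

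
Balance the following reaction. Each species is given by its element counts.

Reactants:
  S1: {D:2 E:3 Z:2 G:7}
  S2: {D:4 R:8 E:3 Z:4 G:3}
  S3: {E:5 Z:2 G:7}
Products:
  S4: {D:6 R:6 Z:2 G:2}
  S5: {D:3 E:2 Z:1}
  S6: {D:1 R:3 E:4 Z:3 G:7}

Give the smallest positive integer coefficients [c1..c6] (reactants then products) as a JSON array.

D: 3·2+3·4+2·0 = 18 | 1·6+2·3+6·1 = 18
R: 3·0+3·8+2·0 = 24 | 1·6+2·0+6·3 = 24
E: 3·3+3·3+2·5 = 28 | 1·0+2·2+6·4 = 28
Z: 3·2+3·4+2·2 = 22 | 1·2+2·1+6·3 = 22
G: 3·7+3·3+2·7 = 44 | 1·2+2·0+6·7 = 44
gcd(3,3,2,1,2,6) = 1

Coefficients: [3, 3, 2, 1, 2, 6]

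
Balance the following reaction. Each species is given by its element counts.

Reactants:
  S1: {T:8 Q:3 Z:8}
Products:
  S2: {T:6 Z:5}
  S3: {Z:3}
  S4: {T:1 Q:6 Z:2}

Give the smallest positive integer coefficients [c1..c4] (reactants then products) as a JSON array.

T: 4·8 = 32 | 5·6+1·0+2·1 = 32
Q: 4·3 = 12 | 5·0+1·0+2·6 = 12
Z: 4·8 = 32 | 5·5+1·3+2·2 = 32
gcd(4,5,1,2) = 1

Coefficients: [4, 5, 1, 2]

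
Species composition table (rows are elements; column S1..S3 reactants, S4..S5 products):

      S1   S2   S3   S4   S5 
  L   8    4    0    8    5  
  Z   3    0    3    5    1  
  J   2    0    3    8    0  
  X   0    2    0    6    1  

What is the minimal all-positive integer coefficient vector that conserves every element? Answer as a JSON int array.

Coefficients: [1, 5, 2, 1, 4]

L: 1·8+5·4+2·0 = 28 | 1·8+4·5 = 28
Z: 1·3+5·0+2·3 = 9 | 1·5+4·1 = 9
J: 1·2+5·0+2·3 = 8 | 1·8+4·0 = 8
X: 1·0+5·2+2·0 = 10 | 1·6+4·1 = 10
gcd(1,5,2,1,4) = 1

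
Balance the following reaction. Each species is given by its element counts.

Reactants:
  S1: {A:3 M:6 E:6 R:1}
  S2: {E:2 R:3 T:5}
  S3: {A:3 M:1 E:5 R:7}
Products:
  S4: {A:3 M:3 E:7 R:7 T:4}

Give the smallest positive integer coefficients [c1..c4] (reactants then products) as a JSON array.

A: 2·3+4·0+3·3 = 15 | 5·3 = 15
M: 2·6+4·0+3·1 = 15 | 5·3 = 15
E: 2·6+4·2+3·5 = 35 | 5·7 = 35
R: 2·1+4·3+3·7 = 35 | 5·7 = 35
T: 2·0+4·5+3·0 = 20 | 5·4 = 20
gcd(2,4,3,5) = 1

Coefficients: [2, 4, 3, 5]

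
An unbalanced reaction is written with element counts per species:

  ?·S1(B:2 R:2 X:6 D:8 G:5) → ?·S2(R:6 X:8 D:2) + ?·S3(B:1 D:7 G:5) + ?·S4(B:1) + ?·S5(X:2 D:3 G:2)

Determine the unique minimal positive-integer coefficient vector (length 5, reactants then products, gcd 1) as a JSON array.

Coefficients: [3, 1, 1, 5, 5]

B: 3·2 = 6 | 1·0+1·1+5·1+5·0 = 6
R: 3·2 = 6 | 1·6+1·0+5·0+5·0 = 6
X: 3·6 = 18 | 1·8+1·0+5·0+5·2 = 18
D: 3·8 = 24 | 1·2+1·7+5·0+5·3 = 24
G: 3·5 = 15 | 1·0+1·5+5·0+5·2 = 15
gcd(3,1,1,5,5) = 1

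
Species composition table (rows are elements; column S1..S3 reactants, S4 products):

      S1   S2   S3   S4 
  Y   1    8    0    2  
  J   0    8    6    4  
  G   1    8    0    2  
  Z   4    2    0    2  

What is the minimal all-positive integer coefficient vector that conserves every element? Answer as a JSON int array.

Coefficients: [2, 1, 2, 5]

Y: 2·1+1·8+2·0 = 10 | 5·2 = 10
J: 2·0+1·8+2·6 = 20 | 5·4 = 20
G: 2·1+1·8+2·0 = 10 | 5·2 = 10
Z: 2·4+1·2+2·0 = 10 | 5·2 = 10
gcd(2,1,2,5) = 1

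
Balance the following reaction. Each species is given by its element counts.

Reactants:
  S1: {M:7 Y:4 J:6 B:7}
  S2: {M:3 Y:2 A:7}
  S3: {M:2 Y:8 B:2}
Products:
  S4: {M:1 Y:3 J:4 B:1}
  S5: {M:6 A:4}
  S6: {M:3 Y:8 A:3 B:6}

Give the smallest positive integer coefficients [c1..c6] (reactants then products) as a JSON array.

Coefficients: [4, 5, 4, 6, 5, 5]

M: 4·7+5·3+4·2 = 51 | 6·1+5·6+5·3 = 51
Y: 4·4+5·2+4·8 = 58 | 6·3+5·0+5·8 = 58
A: 4·0+5·7+4·0 = 35 | 6·0+5·4+5·3 = 35
J: 4·6+5·0+4·0 = 24 | 6·4+5·0+5·0 = 24
B: 4·7+5·0+4·2 = 36 | 6·1+5·0+5·6 = 36
gcd(4,5,4,6,5,5) = 1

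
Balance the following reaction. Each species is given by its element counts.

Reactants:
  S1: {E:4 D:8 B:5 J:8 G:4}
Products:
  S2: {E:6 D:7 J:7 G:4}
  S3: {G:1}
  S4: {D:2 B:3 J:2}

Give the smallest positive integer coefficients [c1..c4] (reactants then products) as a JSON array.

Coefficients: [3, 2, 4, 5]

E: 3·4 = 12 | 2·6+4·0+5·0 = 12
D: 3·8 = 24 | 2·7+4·0+5·2 = 24
B: 3·5 = 15 | 2·0+4·0+5·3 = 15
J: 3·8 = 24 | 2·7+4·0+5·2 = 24
G: 3·4 = 12 | 2·4+4·1+5·0 = 12
gcd(3,2,4,5) = 1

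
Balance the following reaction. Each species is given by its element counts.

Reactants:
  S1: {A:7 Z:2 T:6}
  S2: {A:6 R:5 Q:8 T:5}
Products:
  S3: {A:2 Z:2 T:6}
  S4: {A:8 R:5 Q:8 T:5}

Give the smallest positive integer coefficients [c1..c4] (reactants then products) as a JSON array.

A: 2·7+5·6 = 44 | 2·2+5·8 = 44
R: 2·0+5·5 = 25 | 2·0+5·5 = 25
Z: 2·2+5·0 = 4 | 2·2+5·0 = 4
Q: 2·0+5·8 = 40 | 2·0+5·8 = 40
T: 2·6+5·5 = 37 | 2·6+5·5 = 37
gcd(2,5,2,5) = 1

Coefficients: [2, 5, 2, 5]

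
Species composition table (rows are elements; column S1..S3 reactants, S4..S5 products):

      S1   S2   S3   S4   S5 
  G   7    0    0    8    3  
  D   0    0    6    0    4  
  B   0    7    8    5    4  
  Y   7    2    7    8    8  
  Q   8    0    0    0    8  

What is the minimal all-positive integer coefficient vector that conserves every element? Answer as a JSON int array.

Coefficients: [6, 1, 4, 3, 6]

G: 6·7+1·0+4·0 = 42 | 3·8+6·3 = 42
D: 6·0+1·0+4·6 = 24 | 3·0+6·4 = 24
B: 6·0+1·7+4·8 = 39 | 3·5+6·4 = 39
Y: 6·7+1·2+4·7 = 72 | 3·8+6·8 = 72
Q: 6·8+1·0+4·0 = 48 | 3·0+6·8 = 48
gcd(6,1,4,3,6) = 1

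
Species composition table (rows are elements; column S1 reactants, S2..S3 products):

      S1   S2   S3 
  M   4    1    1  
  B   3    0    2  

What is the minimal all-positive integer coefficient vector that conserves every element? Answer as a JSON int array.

M: 2·4 = 8 | 5·1+3·1 = 8
B: 2·3 = 6 | 5·0+3·2 = 6
gcd(2,5,3) = 1

Coefficients: [2, 5, 3]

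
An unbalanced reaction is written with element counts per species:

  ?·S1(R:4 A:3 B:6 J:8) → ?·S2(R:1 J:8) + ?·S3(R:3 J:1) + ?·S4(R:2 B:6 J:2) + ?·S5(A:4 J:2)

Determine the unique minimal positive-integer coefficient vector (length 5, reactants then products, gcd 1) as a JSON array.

R: 4·4 = 16 | 2·1+2·3+4·2+3·0 = 16
A: 4·3 = 12 | 2·0+2·0+4·0+3·4 = 12
B: 4·6 = 24 | 2·0+2·0+4·6+3·0 = 24
J: 4·8 = 32 | 2·8+2·1+4·2+3·2 = 32
gcd(4,2,2,4,3) = 1

Coefficients: [4, 2, 2, 4, 3]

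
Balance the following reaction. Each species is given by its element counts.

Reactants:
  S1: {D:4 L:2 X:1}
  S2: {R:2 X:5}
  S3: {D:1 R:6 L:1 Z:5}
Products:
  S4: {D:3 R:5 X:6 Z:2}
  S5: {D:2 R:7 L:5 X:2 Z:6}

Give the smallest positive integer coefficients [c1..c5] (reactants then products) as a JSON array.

D: 3·4+5·0+4·1 = 16 | 4·3+2·2 = 16
R: 3·0+5·2+4·6 = 34 | 4·5+2·7 = 34
L: 3·2+5·0+4·1 = 10 | 4·0+2·5 = 10
X: 3·1+5·5+4·0 = 28 | 4·6+2·2 = 28
Z: 3·0+5·0+4·5 = 20 | 4·2+2·6 = 20
gcd(3,5,4,4,2) = 1

Coefficients: [3, 5, 4, 4, 2]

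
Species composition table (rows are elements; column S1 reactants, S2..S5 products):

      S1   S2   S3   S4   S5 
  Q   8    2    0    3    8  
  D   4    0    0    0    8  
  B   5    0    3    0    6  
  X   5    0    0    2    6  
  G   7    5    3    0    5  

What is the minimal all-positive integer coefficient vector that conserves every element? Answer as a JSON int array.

Coefficients: [6, 3, 4, 6, 3]

Q: 6·8 = 48 | 3·2+4·0+6·3+3·8 = 48
D: 6·4 = 24 | 3·0+4·0+6·0+3·8 = 24
B: 6·5 = 30 | 3·0+4·3+6·0+3·6 = 30
X: 6·5 = 30 | 3·0+4·0+6·2+3·6 = 30
G: 6·7 = 42 | 3·5+4·3+6·0+3·5 = 42
gcd(6,3,4,6,3) = 1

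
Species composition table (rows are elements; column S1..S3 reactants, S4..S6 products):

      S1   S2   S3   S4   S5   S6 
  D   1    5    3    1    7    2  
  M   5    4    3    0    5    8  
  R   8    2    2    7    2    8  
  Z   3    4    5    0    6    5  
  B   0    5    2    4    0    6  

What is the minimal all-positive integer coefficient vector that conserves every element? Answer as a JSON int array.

D: 5·1+6·5+1·3 = 38 | 2·1+4·7+4·2 = 38
M: 5·5+6·4+1·3 = 52 | 2·0+4·5+4·8 = 52
R: 5·8+6·2+1·2 = 54 | 2·7+4·2+4·8 = 54
Z: 5·3+6·4+1·5 = 44 | 2·0+4·6+4·5 = 44
B: 5·0+6·5+1·2 = 32 | 2·4+4·0+4·6 = 32
gcd(5,6,1,2,4,4) = 1

Coefficients: [5, 6, 1, 2, 4, 4]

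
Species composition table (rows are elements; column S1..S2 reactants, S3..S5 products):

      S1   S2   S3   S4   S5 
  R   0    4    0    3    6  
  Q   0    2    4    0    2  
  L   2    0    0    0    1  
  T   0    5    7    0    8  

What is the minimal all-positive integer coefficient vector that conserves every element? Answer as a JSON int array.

Coefficients: [1, 6, 2, 4, 2]

R: 1·0+6·4 = 24 | 2·0+4·3+2·6 = 24
Q: 1·0+6·2 = 12 | 2·4+4·0+2·2 = 12
L: 1·2+6·0 = 2 | 2·0+4·0+2·1 = 2
T: 1·0+6·5 = 30 | 2·7+4·0+2·8 = 30
gcd(1,6,2,4,2) = 1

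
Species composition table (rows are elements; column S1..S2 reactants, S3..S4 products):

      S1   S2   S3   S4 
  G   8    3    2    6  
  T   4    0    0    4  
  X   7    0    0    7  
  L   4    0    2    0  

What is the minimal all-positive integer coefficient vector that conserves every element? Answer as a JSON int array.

Coefficients: [3, 2, 6, 3]

G: 3·8+2·3 = 30 | 6·2+3·6 = 30
T: 3·4+2·0 = 12 | 6·0+3·4 = 12
X: 3·7+2·0 = 21 | 6·0+3·7 = 21
L: 3·4+2·0 = 12 | 6·2+3·0 = 12
gcd(3,2,6,3) = 1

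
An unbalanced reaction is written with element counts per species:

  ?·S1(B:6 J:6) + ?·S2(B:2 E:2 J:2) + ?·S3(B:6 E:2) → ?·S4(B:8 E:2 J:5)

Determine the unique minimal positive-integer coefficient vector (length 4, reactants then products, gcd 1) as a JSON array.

B: 4·6+3·2+3·6 = 48 | 6·8 = 48
E: 4·0+3·2+3·2 = 12 | 6·2 = 12
J: 4·6+3·2+3·0 = 30 | 6·5 = 30
gcd(4,3,3,6) = 1

Coefficients: [4, 3, 3, 6]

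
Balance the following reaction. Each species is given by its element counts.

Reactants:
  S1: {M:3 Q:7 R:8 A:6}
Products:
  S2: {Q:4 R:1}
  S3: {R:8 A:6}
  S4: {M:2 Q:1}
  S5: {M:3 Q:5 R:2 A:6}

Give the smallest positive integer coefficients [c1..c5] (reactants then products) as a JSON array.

Coefficients: [5, 6, 4, 6, 1]

M: 5·3 = 15 | 6·0+4·0+6·2+1·3 = 15
Q: 5·7 = 35 | 6·4+4·0+6·1+1·5 = 35
R: 5·8 = 40 | 6·1+4·8+6·0+1·2 = 40
A: 5·6 = 30 | 6·0+4·6+6·0+1·6 = 30
gcd(5,6,4,6,1) = 1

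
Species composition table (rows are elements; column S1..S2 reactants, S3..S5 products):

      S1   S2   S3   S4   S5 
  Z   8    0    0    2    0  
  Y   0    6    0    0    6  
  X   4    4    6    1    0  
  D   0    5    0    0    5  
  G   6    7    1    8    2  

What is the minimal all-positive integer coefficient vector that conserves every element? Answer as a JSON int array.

Z: 1·8+6·0 = 8 | 4·0+4·2+6·0 = 8
Y: 1·0+6·6 = 36 | 4·0+4·0+6·6 = 36
X: 1·4+6·4 = 28 | 4·6+4·1+6·0 = 28
D: 1·0+6·5 = 30 | 4·0+4·0+6·5 = 30
G: 1·6+6·7 = 48 | 4·1+4·8+6·2 = 48
gcd(1,6,4,4,6) = 1

Coefficients: [1, 6, 4, 4, 6]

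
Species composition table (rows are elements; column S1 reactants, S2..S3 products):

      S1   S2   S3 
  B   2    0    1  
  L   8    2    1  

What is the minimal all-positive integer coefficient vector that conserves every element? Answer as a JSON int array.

B: 1·2 = 2 | 3·0+2·1 = 2
L: 1·8 = 8 | 3·2+2·1 = 8
gcd(1,3,2) = 1

Coefficients: [1, 3, 2]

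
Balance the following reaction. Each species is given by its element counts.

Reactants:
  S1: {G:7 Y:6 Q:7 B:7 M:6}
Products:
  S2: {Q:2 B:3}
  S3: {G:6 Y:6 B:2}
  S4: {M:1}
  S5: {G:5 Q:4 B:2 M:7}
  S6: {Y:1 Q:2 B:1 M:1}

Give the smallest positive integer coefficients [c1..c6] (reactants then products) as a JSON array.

G: 4·7 = 28 | 4·0+3·6+4·0+2·5+6·0 = 28
Y: 4·6 = 24 | 4·0+3·6+4·0+2·0+6·1 = 24
Q: 4·7 = 28 | 4·2+3·0+4·0+2·4+6·2 = 28
B: 4·7 = 28 | 4·3+3·2+4·0+2·2+6·1 = 28
M: 4·6 = 24 | 4·0+3·0+4·1+2·7+6·1 = 24
gcd(4,4,3,4,2,6) = 1

Coefficients: [4, 4, 3, 4, 2, 6]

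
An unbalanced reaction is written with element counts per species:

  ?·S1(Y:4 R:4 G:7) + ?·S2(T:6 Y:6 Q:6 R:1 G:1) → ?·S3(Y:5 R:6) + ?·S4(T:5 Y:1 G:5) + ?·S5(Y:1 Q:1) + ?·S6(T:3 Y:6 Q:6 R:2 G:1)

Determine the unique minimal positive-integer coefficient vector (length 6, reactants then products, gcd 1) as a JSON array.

Coefficients: [2, 4, 1, 3, 6, 3]

T: 2·0+4·6 = 24 | 1·0+3·5+6·0+3·3 = 24
Y: 2·4+4·6 = 32 | 1·5+3·1+6·1+3·6 = 32
Q: 2·0+4·6 = 24 | 1·0+3·0+6·1+3·6 = 24
R: 2·4+4·1 = 12 | 1·6+3·0+6·0+3·2 = 12
G: 2·7+4·1 = 18 | 1·0+3·5+6·0+3·1 = 18
gcd(2,4,1,3,6,3) = 1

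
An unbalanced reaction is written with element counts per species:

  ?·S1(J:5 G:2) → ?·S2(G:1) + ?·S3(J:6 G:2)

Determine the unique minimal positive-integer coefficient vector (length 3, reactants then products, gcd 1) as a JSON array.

J: 6·5 = 30 | 2·0+5·6 = 30
G: 6·2 = 12 | 2·1+5·2 = 12
gcd(6,2,5) = 1

Coefficients: [6, 2, 5]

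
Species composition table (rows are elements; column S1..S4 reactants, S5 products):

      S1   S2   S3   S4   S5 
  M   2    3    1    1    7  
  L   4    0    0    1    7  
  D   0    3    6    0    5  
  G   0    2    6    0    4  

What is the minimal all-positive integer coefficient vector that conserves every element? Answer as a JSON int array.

M: 5·2+3·3+1·1+1·1 = 21 | 3·7 = 21
L: 5·4+3·0+1·0+1·1 = 21 | 3·7 = 21
D: 5·0+3·3+1·6+1·0 = 15 | 3·5 = 15
G: 5·0+3·2+1·6+1·0 = 12 | 3·4 = 12
gcd(5,3,1,1,3) = 1

Coefficients: [5, 3, 1, 1, 3]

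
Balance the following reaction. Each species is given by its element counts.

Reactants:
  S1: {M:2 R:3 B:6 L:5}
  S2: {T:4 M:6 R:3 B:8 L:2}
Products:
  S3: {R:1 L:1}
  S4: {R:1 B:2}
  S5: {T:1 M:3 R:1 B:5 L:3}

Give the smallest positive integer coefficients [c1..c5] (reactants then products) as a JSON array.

Coefficients: [3, 1, 5, 3, 4]

T: 3·0+1·4 = 4 | 5·0+3·0+4·1 = 4
M: 3·2+1·6 = 12 | 5·0+3·0+4·3 = 12
R: 3·3+1·3 = 12 | 5·1+3·1+4·1 = 12
B: 3·6+1·8 = 26 | 5·0+3·2+4·5 = 26
L: 3·5+1·2 = 17 | 5·1+3·0+4·3 = 17
gcd(3,1,5,3,4) = 1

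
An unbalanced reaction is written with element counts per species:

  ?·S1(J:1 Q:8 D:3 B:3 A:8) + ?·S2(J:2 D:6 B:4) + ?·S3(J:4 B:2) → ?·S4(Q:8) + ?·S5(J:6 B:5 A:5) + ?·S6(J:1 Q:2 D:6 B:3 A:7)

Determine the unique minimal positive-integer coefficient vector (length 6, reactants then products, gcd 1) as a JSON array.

J: 6·1+1·2+5·4 = 28 | 5·0+4·6+4·1 = 28
Q: 6·8+1·0+5·0 = 48 | 5·8+4·0+4·2 = 48
D: 6·3+1·6+5·0 = 24 | 5·0+4·0+4·6 = 24
B: 6·3+1·4+5·2 = 32 | 5·0+4·5+4·3 = 32
A: 6·8+1·0+5·0 = 48 | 5·0+4·5+4·7 = 48
gcd(6,1,5,5,4,4) = 1

Coefficients: [6, 1, 5, 5, 4, 4]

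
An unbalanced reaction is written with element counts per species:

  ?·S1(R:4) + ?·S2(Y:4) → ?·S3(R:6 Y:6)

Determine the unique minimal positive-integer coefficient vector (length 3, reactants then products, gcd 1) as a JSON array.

Coefficients: [3, 3, 2]

R: 3·4+3·0 = 12 | 2·6 = 12
Y: 3·0+3·4 = 12 | 2·6 = 12
gcd(3,3,2) = 1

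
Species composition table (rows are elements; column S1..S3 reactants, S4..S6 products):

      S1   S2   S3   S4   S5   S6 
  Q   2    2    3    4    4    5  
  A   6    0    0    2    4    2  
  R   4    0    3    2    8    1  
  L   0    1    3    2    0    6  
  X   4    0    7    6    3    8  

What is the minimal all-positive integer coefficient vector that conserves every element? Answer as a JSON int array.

Coefficients: [3, 6, 4, 3, 2, 2]

Q: 3·2+6·2+4·3 = 30 | 3·4+2·4+2·5 = 30
A: 3·6+6·0+4·0 = 18 | 3·2+2·4+2·2 = 18
R: 3·4+6·0+4·3 = 24 | 3·2+2·8+2·1 = 24
L: 3·0+6·1+4·3 = 18 | 3·2+2·0+2·6 = 18
X: 3·4+6·0+4·7 = 40 | 3·6+2·3+2·8 = 40
gcd(3,6,4,3,2,2) = 1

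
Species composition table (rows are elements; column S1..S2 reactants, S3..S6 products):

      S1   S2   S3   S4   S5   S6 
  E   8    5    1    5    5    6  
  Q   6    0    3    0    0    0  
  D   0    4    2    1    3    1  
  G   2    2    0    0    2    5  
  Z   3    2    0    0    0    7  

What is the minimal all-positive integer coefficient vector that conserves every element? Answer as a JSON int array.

Coefficients: [2, 4, 4, 3, 1, 2]

E: 2·8+4·5 = 36 | 4·1+3·5+1·5+2·6 = 36
Q: 2·6+4·0 = 12 | 4·3+3·0+1·0+2·0 = 12
D: 2·0+4·4 = 16 | 4·2+3·1+1·3+2·1 = 16
G: 2·2+4·2 = 12 | 4·0+3·0+1·2+2·5 = 12
Z: 2·3+4·2 = 14 | 4·0+3·0+1·0+2·7 = 14
gcd(2,4,4,3,1,2) = 1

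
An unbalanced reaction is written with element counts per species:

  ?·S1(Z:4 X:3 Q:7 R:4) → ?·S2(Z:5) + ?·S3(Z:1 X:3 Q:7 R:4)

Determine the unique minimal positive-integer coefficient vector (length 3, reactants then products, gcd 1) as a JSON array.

Coefficients: [5, 3, 5]

Z: 5·4 = 20 | 3·5+5·1 = 20
X: 5·3 = 15 | 3·0+5·3 = 15
Q: 5·7 = 35 | 3·0+5·7 = 35
R: 5·4 = 20 | 3·0+5·4 = 20
gcd(5,3,5) = 1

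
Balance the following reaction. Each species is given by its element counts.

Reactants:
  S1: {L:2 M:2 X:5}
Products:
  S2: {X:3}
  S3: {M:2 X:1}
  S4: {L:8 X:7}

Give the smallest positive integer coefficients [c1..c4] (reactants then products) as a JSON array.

L: 4·2 = 8 | 3·0+4·0+1·8 = 8
M: 4·2 = 8 | 3·0+4·2+1·0 = 8
X: 4·5 = 20 | 3·3+4·1+1·7 = 20
gcd(4,3,4,1) = 1

Coefficients: [4, 3, 4, 1]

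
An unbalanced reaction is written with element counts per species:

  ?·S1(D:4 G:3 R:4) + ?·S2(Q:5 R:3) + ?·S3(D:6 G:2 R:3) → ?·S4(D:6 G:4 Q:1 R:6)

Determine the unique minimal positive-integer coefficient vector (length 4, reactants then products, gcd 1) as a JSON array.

D: 6·4+1·0+1·6 = 30 | 5·6 = 30
G: 6·3+1·0+1·2 = 20 | 5·4 = 20
Q: 6·0+1·5+1·0 = 5 | 5·1 = 5
R: 6·4+1·3+1·3 = 30 | 5·6 = 30
gcd(6,1,1,5) = 1

Coefficients: [6, 1, 1, 5]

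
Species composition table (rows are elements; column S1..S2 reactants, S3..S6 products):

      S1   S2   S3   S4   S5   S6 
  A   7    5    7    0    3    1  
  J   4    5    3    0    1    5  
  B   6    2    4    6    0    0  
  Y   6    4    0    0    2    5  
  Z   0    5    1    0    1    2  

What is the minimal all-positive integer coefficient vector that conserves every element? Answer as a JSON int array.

Coefficients: [2, 2, 1, 2, 5, 2]

A: 2·7+2·5 = 24 | 1·7+2·0+5·3+2·1 = 24
J: 2·4+2·5 = 18 | 1·3+2·0+5·1+2·5 = 18
B: 2·6+2·2 = 16 | 1·4+2·6+5·0+2·0 = 16
Y: 2·6+2·4 = 20 | 1·0+2·0+5·2+2·5 = 20
Z: 2·0+2·5 = 10 | 1·1+2·0+5·1+2·2 = 10
gcd(2,2,1,2,5,2) = 1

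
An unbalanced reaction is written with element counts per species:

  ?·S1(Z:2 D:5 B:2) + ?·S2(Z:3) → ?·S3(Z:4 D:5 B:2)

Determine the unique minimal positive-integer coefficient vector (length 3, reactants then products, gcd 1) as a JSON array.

Z: 3·2+2·3 = 12 | 3·4 = 12
D: 3·5+2·0 = 15 | 3·5 = 15
B: 3·2+2·0 = 6 | 3·2 = 6
gcd(3,2,3) = 1

Coefficients: [3, 2, 3]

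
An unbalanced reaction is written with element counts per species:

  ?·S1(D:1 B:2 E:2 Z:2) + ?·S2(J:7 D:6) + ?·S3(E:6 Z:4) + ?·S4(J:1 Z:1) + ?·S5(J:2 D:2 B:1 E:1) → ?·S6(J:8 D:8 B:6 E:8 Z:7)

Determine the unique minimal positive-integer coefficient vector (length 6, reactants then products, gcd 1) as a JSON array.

J: 6·0+1·7+1·0+5·1+6·2 = 24 | 3·8 = 24
D: 6·1+1·6+1·0+5·0+6·2 = 24 | 3·8 = 24
B: 6·2+1·0+1·0+5·0+6·1 = 18 | 3·6 = 18
E: 6·2+1·0+1·6+5·0+6·1 = 24 | 3·8 = 24
Z: 6·2+1·0+1·4+5·1+6·0 = 21 | 3·7 = 21
gcd(6,1,1,5,6,3) = 1

Coefficients: [6, 1, 1, 5, 6, 3]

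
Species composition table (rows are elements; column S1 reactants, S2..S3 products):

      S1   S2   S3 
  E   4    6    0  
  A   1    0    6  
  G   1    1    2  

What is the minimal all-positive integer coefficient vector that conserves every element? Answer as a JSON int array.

Coefficients: [6, 4, 1]

E: 6·4 = 24 | 4·6+1·0 = 24
A: 6·1 = 6 | 4·0+1·6 = 6
G: 6·1 = 6 | 4·1+1·2 = 6
gcd(6,4,1) = 1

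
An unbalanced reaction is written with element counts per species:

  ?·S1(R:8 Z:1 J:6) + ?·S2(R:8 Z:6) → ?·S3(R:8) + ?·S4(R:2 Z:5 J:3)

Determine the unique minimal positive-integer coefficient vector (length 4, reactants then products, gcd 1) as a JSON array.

Coefficients: [2, 3, 4, 4]

R: 2·8+3·8 = 40 | 4·8+4·2 = 40
Z: 2·1+3·6 = 20 | 4·0+4·5 = 20
J: 2·6+3·0 = 12 | 4·0+4·3 = 12
gcd(2,3,4,4) = 1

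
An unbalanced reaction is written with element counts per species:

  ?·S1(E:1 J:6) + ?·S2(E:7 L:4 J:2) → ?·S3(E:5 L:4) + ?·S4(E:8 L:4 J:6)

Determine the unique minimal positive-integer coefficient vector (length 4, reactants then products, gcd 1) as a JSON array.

E: 3·1+6·7 = 45 | 1·5+5·8 = 45
L: 3·0+6·4 = 24 | 1·4+5·4 = 24
J: 3·6+6·2 = 30 | 1·0+5·6 = 30
gcd(3,6,1,5) = 1

Coefficients: [3, 6, 1, 5]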